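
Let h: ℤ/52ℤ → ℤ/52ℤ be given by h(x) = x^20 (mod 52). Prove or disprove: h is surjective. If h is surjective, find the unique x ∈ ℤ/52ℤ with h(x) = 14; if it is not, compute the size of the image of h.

h(1) = 1^20 = 1.
h(5): Repeated squaring mod 52: 5^1 ≡ 5, 5^2 ≡ 5² = 25, 5^4 ≡ 25² = 625 ≡ 1, 5^8 ≡ 1² = 1, 5^16 ≡ 1² = 1. Since 20 = 16 + 4, 5^20 ≡ 1·1: 1·1 = 1. So 5^20 ≡ 1 (mod 52).
So h(1) = h(5) = 1 while 1 ≠ 5, thus h is not injective.
A non-injective map from the 52-element set ℤ/52ℤ to itself takes at most 51 distinct values, so it cannot be surjective. Thus h is not surjective.
Since h is not surjective, we determine |image(h)|. Computing x^20 mod 52 for each x (by repeated squaring, reducing mod 52 at every step), the values h(0), h(1), …, h(51) are: 0, 1, 48, 9, 16, 1, 16, 29, 40, 29, 48, 9, 40, 13, 40, 9, 48, 29, 40, 29, 16, 1, 16, 9, 48, 1, 0, 1, 48, 9, 16, 1, 16, 29, 40, 29, 48, 9, 40, 13, 40, 9, 48, 29, 40, 29, 16, 1, 16, 9, 48, 1.
The distinct values are {0, 1, 9, 13, 16, 29, 40, 48}; there are 8 of them.

8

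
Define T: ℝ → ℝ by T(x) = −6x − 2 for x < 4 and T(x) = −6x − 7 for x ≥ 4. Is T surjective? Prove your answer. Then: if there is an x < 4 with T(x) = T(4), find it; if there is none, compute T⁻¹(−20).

3

Both pieces are strictly decreasing (slopes −6 and −6), so each is injective on its own interval.
The left piece maps (−∞, 4) onto (−26, ∞); the right piece maps [4, ∞) onto (−∞, −31].
The union (−26, ∞) ∪ (−∞, −31] omits the interval between −26 and −31; in particular −26 has no preimage. So T is not surjective.
Because the two images are disjoint, no x < 4 has T(x) = T(4), so we compute T⁻¹(−20): −20 lies in (−26, ∞), so solve −6x − 2 = −20: x = (−20 + 2)/(−6) = 3.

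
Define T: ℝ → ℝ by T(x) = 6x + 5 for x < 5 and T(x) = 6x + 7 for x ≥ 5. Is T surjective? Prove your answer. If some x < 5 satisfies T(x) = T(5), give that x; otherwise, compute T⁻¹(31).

13/3

Both pieces are strictly increasing (slopes 6 and 6), so each is injective on its own interval.
The left piece maps (−∞, 5) onto (−∞, 35); the right piece maps [5, ∞) onto [37, ∞).
The union (−∞, 35) ∪ [37, ∞) omits the interval between 35 and 37; in particular 35 has no preimage. So T is not surjective.
Because the two images are disjoint, no x < 5 has T(x) = T(5), so we compute T⁻¹(31): 31 lies in (−∞, 35), so solve 6x + 5 = 31: x = (31 − 5)/6 = 13/3.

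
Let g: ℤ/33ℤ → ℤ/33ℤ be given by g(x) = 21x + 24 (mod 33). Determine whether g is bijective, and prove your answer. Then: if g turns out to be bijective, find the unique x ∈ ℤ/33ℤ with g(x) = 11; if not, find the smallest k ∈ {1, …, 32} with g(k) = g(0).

Recall that injectivity means: for all u, v in the domain, g(u) = g(v) implies u = v.
We have gcd(21, 33) = 3 > 1. Taking u = 0 and v = 11: g(0) = 24 and g(11) = 21·11 + 24 = 255 ≡ 24 (mod 33).
So g(0) = g(11) while 0 ≠ 11, so g is not injective, hence not bijective.
Since g is not bijective, we find the least positive k with g(k) = g(0): this means 21k ≡ 0 (mod 33), i.e. 33 ∣ 21k. Since gcd(21, 33) = 3, dividing through by 3 this holds exactly when 11 ∣ 7k, and as gcd(7, 11) = 1, exactly when 11 ∣ k.
The smallest positive such k is 11.

11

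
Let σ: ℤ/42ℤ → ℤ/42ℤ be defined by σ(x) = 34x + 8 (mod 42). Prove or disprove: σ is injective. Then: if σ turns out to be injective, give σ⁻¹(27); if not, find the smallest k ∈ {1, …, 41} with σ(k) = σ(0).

We have gcd(34, 42) = 2 > 1. Taking x_1 = 0 and x_2 = 21: σ(0) = 8 and σ(21) = 34·21 + 8 = 722 ≡ 8 (mod 42).
So σ(0) = σ(21) while 0 ≠ 21, so σ is not injective.
Since σ is not injective, we find the least positive k with σ(k) = σ(0): this means 34k ≡ 0 (mod 42), i.e. 42 ∣ 34k. Since gcd(34, 42) = 2, dividing through by 2 this holds exactly when 21 ∣ 17k, and as gcd(17, 21) = 1, exactly when 21 ∣ k.
The smallest positive such k is 21.

21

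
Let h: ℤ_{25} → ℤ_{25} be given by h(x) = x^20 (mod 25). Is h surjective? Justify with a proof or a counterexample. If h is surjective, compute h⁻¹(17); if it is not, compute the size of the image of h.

2

h(1) = 1^20 = 1.
h(2): Repeated squaring mod 25: 2^1 ≡ 2, 2^2 ≡ 2² = 4, 2^4 ≡ 4² = 16, 2^8 ≡ 16² = 256 ≡ 6, 2^16 ≡ 6² = 36 ≡ 11. Since 20 = 16 + 4, 2^20 ≡ 11·16: 11·16 = 176 ≡ 1. So 2^20 ≡ 1 (mod 25).
So h(1) = h(2) = 1 while 1 ≠ 2, hence h is not injective.
A non-injective map from the 25-element set ℤ_{25} to itself takes at most 24 distinct values, so it cannot be surjective. So h is not surjective.
Since h is not surjective, we determine |image(h)|. Computing x^20 mod 25 for each x (by repeated squaring, reducing mod 25 at every step), the values h(0), h(1), …, h(24) are: 0, 1, 1, 1, 1, 0, 1, 1, 1, 1, 0, 1, 1, 1, 1, 0, 1, 1, 1, 1, 0, 1, 1, 1, 1.
The distinct values are {0, 1}; there are 2 of them.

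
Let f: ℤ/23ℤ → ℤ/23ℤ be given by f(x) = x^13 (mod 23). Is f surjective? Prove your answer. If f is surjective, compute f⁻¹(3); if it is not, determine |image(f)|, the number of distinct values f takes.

Since 23 is prime, the nonzero elements of ℤ/23ℤ form a cyclic group of order 22.
As gcd(13, 22) = 1, raising to the 13th power is a bijection on this group: if u^13 ≡ v^13 then (uv^{−1})^13 = 1, and the only element of order dividing gcd(13, 22) = 1 is 1, so u = v.
With f(0) = 0 this makes f injective on all of ℤ/23ℤ, hence bijective (finite equal-size domain and codomain). In particular f is surjective.
Since f is surjective, we find the preimage of 3. The inverse of x ↦ x^13 on (ℤ/23ℤ)^× is x ↦ x^17, because 13·17 = 221 = 10·22 + 1 ≡ 1 (mod 22) and x^{22} = 1 for x ≠ 0 (Fermat). So f⁻¹(3) = 3^17 mod 23.
Repeated squaring mod 23: 3^1 ≡ 3, 3^2 ≡ 3² = 9, 3^4 ≡ 9² = 81 ≡ 12, 3^8 ≡ 12² = 144 ≡ 6, 3^16 ≡ 6² = 36 ≡ 13. Since 17 = 16 + 1, 3^17 ≡ 13·3: 13·3 = 39 ≡ 16. So 3^17 ≡ 16 (mod 23).
Hence f⁻¹(3) = 16.

16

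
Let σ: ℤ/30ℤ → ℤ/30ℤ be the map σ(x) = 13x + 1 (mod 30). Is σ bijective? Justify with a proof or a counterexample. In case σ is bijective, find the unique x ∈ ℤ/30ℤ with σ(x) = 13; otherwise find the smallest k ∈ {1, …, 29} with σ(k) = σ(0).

24

Suppose σ(a) = σ(b) in ℤ/30ℤ. Then 13a + 1 ≡ 13b + 1 (mod 30), so 13(a − b) ≡ 0 (mod 30).
Since gcd(13, 30) = 1, 13 is invertible modulo 30, hence a − b ≡ 0 (mod 30), i.e. a = b.
We now compute 13⁻¹ mod 30 explicitly. Euclid's algorithm: 30 = 2·13 + 4, 13 = 3·4 + 1; back-substituting gives 1 = 7·13 − 3·30, so 13⁻¹ ≡ 7 (mod 30).
Then y ↦ 7(y − 1) is a two-sided inverse to σ, so every y ∈ ℤ/30ℤ has a preimage.
Therefore σ is bijective.
Since σ is bijective, we compute σ⁻¹(13): solve 13x + 1 ≡ 13 (mod 30), i.e. 13x ≡ 12 (mod 30).
Multiplying by 13⁻¹ = 7 gives x ≡ 7·12 = 84 = 2·30 + 24 ≡ 24 (mod 30).
Check: σ(24) = 13·24 + 1 = 313 = 10·30 + 13 ≡ 13 (mod 30).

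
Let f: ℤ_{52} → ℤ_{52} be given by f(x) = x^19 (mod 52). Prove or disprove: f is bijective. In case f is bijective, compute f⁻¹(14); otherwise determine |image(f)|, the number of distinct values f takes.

f(0) = 0^19 = 0.
f(26): Repeated squaring mod 52: 26^1 ≡ 26, 26^2 ≡ 26² = 676 ≡ 0, 26^4 ≡ 0² = 0, 26^8 ≡ 0² = 0, 26^16 ≡ 0² = 0. Since 19 = 16 + 2 + 1, 26^19 ≡ 0·0·26: 0·0 = 0, then 0·26 = 0. So 26^19 ≡ 0 (mod 52).
So f(0) = f(26) = 0 while 0 ≠ 26, hence f is not injective, hence not bijective.
Since f is not bijective, we determine |image(f)|. Computing x^19 mod 52 for each x (by repeated squaring, reducing mod 52 at every step), the values f(0), f(1), …, f(51) are: 0, 1, 24, 3, 4, 21, 20, 19, 44, 9, 36, 15, 12, 13, 40, 11, 16, 17, 8, 7, 32, 5, 48, 23, 28, 25, 0, 27, 24, 29, 4, 47, 20, 45, 44, 35, 36, 41, 12, 39, 40, 37, 16, 43, 8, 33, 32, 31, 48, 49, 28, 51.
The distinct values are {0, 1, 3, 4, 5, 7, 8, 9, 11, 12, 13, 15, 16, 17, 19, 20, 21, 23, 24, 25, 27, 28, 29, 31, 32, 33, 35, 36, 37, 39, 40, 41, 43, 44, 45, 47, 48, 49, 51}; there are 39 of them.

39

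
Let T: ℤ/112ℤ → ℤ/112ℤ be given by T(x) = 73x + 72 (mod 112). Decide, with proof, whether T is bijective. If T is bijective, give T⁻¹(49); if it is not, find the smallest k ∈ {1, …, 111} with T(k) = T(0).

81

If T(s) = T(t), then 73s ≡ 73t (mod 112). Because gcd(73, 112) = 1, we may cancel 73 to get s ≡ t (mod 112).
We now compute 73⁻¹ mod 112 explicitly. Euclid's algorithm: 112 = 1·73 + 39, 73 = 1·39 + 34, 39 = 1·34 + 5, 34 = 6·5 + 4, 5 = 1·4 + 1; back-substituting gives 1 = 89·73 − 58·112, so 73⁻¹ ≡ 89 (mod 112).
Then y ↦ 89(y − 72) is a two-sided inverse to T, so every y ∈ ℤ/112ℤ has a preimage.
So T is bijective.
Since T is bijective, we compute T⁻¹(49): solve 73x + 72 ≡ 49 (mod 112), i.e. 73x ≡ 89 (mod 112).
Multiplying by 73⁻¹ = 89 gives x ≡ 89·89 = 7921 = 70·112 + 81 ≡ 81 (mod 112).
Check: T(81) = 73·81 + 72 = 5985 = 53·112 + 49 ≡ 49 (mod 112).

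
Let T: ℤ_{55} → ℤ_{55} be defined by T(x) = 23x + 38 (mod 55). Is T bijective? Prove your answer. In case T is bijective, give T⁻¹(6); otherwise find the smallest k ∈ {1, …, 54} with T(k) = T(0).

1

Suppose T(x_1) = T(x_2) in ℤ_{55}. Then 23x_1 + 38 ≡ 23x_2 + 38 (mod 55), so 23(x_1 − x_2) ≡ 0 (mod 55).
Since gcd(23, 55) = 1, 23 is invertible modulo 55, therefore x_1 − x_2 ≡ 0 (mod 55), i.e. x_1 = x_2.
We now compute 23⁻¹ mod 55 explicitly. Euclid's algorithm: 55 = 2·23 + 9, 23 = 2·9 + 5, 9 = 1·5 + 4, 5 = 1·4 + 1; back-substituting gives 1 = 12·23 − 5·55, so 23⁻¹ ≡ 12 (mod 55).
Then y ↦ 12(y − 38) is a two-sided inverse to T, so every y ∈ ℤ_{55} has a preimage.
Therefore T is bijective.
Since T is bijective, we find T⁻¹(6): we need 23x ≡ 6 − 38 ≡ 23 (mod 55). Using 23⁻¹ = 12: x ≡ 12·23 = 276 = 5·55 + 1, so x = 1.
Check: T(1) = 23·1 + 38 = 61 = 1·55 + 6 ≡ 6 (mod 55).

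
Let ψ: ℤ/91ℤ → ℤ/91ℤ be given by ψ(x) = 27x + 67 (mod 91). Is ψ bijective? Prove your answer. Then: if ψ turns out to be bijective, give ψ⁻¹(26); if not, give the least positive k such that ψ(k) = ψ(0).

76

Suppose ψ(u) = ψ(v) in ℤ/91ℤ. Then 27u + 67 ≡ 27v + 67 (mod 91), thus 27(u − v) ≡ 0 (mod 91).
Since gcd(27, 91) = 1, 27 is invertible modulo 91, so u − v ≡ 0 (mod 91), i.e. u = v.
We now compute 27⁻¹ mod 91 explicitly. Euclid's algorithm: 91 = 3·27 + 10, 27 = 2·10 + 7, 10 = 1·7 + 3, 7 = 2·3 + 1; back-substituting gives 1 = 27·27 − 8·91, so 27⁻¹ ≡ 27 (mod 91).
For any y ∈ ℤ/91ℤ, x = 27(y − 67) mod 91 satisfies ψ(x) = 27·27(y − 67) + 67 ≡ y (since 27·27 ≡ 1 mod 91). So every y has a preimage.
Hence ψ is bijective.
Since ψ is bijective, we find ψ⁻¹(26): we need 27x ≡ 26 − 67 ≡ 50 (mod 91). Using 27⁻¹ = 27: x ≡ 27·50 = 1350 = 14·91 + 76, so x = 76.
Check: ψ(76) = 27·76 + 67 = 2119 = 23·91 + 26 ≡ 26 (mod 91).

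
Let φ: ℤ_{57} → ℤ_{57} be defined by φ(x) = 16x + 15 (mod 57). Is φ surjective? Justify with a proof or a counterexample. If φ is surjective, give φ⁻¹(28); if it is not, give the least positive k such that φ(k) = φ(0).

Since gcd(16, 57) = 1, 16 is invertible modulo 57. Euclid's algorithm: 57 = 3·16 + 9, 16 = 1·9 + 7, 9 = 1·7 + 2, 7 = 3·2 + 1; back-substituting gives 1 = 25·16 − 7·57, so 16⁻¹ ≡ 25 (mod 57).
Then y ↦ 25(y − 15) is a two-sided inverse to φ, so every y ∈ ℤ_{57} has a preimage.
Thus φ is surjective.
Since φ is surjective, we compute φ⁻¹(28): solve 16x + 15 ≡ 28 (mod 57), i.e. 16x ≡ 13 (mod 57).
Multiplying by 16⁻¹ = 25 gives x ≡ 25·13 = 325 = 5·57 + 40 ≡ 40 (mod 57).
Check: φ(40) = 16·40 + 15 = 655 = 11·57 + 28 ≡ 28 (mod 57).

40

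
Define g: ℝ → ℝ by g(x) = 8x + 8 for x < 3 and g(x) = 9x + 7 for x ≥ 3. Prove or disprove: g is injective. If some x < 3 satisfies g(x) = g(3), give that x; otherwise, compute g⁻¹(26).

Both pieces are strictly increasing (slopes 8 and 9), so each is injective on its own interval.
The left piece maps (−∞, 3) onto (−∞, 32); the right piece maps [3, ∞) onto [34, ∞).
These images are disjoint, so no value is attained by both pieces. So g is injective.
Because the two images are disjoint, no x < 3 has g(x) = g(3), so we compute g⁻¹(26): 26 lies in (−∞, 32), so solve 8x + 8 = 26: x = (26 − 8)/8 = 9/4.

9/4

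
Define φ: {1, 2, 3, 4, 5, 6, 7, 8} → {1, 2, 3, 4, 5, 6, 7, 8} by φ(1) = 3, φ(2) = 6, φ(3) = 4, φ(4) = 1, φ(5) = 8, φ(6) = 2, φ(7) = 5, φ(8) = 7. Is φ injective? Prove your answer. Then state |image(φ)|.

8

The values φ(1), …, φ(8) are 3, 6, 4, 1, 8, 2, 5, 7 — all distinct.
So φ(a) = φ(b) only when a = b, and φ is injective.
The image of φ is {1, 2, 3, 4, 5, 6, 7, 8}, which has 8 elements.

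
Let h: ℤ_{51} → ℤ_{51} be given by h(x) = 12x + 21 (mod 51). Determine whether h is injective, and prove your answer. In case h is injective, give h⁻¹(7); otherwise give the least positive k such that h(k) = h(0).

We have gcd(12, 51) = 3 > 1. Taking u = 0 and v = 17: h(0) = 21 and h(17) = 12·17 + 21 = 225 ≡ 21 (mod 51).
So h(0) = h(17) while 0 ≠ 17, thus h is not injective.
Since h is not injective, we find the least positive k with h(k) = h(0): this means 12k ≡ 0 (mod 51), i.e. 51 ∣ 12k. Since gcd(12, 51) = 3, dividing through by 3 this holds exactly when 17 ∣ 4k, and as gcd(4, 17) = 1, exactly when 17 ∣ k.
The smallest positive such k is 17.

17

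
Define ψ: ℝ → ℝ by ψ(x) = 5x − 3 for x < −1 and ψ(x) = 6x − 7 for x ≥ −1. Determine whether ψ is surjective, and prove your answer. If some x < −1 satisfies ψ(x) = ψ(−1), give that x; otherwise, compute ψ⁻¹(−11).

Both pieces are strictly increasing (slopes 5 and 6), so each is injective on its own interval.
The left piece maps (−∞, −1) onto (−∞, −8); the right piece maps [−1, ∞) onto [−13, ∞).
The union (−∞, −8) ∪ [−13, ∞) covers ℝ, so ψ is surjective.
For the follow-up: the images overlap, so an x < −1 with ψ(x) = ψ(−1) exists. ψ(−1) = −13; solving 5x − 3 = −13 for x < −1 gives x = (−13 + 3)/5 = −2.

-2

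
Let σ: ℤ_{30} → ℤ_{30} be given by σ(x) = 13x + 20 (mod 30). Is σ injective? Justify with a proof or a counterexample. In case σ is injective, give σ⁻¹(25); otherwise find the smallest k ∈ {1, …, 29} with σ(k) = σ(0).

Recall that injectivity means: for all s, t in the domain, σ(s) = σ(t) implies s = t.
If σ(s) = σ(t), then 13s ≡ 13t (mod 30). Because gcd(13, 30) = 1, we may cancel 13 to get s ≡ t (mod 30).
Therefore σ is injective.
We now compute 13⁻¹ mod 30 explicitly. Euclid's algorithm: 30 = 2·13 + 4, 13 = 3·4 + 1; back-substituting gives 1 = 7·13 − 3·30, so 13⁻¹ ≡ 7 (mod 30).
Since σ is injective, we compute σ⁻¹(25): solve 13x + 20 ≡ 25 (mod 30), i.e. 13x ≡ 5 (mod 30).
Multiplying by 13⁻¹ = 7 gives x ≡ 7·5 = 35 = 1·30 + 5 ≡ 5 (mod 30).
Check: σ(5) = 13·5 + 20 = 85 = 2·30 + 25 ≡ 25 (mod 30).

5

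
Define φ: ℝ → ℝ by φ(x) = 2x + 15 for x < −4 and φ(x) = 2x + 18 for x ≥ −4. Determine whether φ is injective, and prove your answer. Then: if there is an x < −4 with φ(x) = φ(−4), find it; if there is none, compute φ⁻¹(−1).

Both pieces are strictly increasing (slopes 2 and 2), so each is injective on its own interval.
The left piece maps (−∞, −4) onto (−∞, 7); the right piece maps [−4, ∞) onto [10, ∞).
These images are disjoint, so no value is attained by both pieces. Hence φ is injective.
Because the two images are disjoint, no x < −4 has φ(x) = φ(−4), so we compute φ⁻¹(−1): −1 lies in (−∞, 7), so solve 2x + 15 = −1: x = (−1 − 15)/2 = −8.

-8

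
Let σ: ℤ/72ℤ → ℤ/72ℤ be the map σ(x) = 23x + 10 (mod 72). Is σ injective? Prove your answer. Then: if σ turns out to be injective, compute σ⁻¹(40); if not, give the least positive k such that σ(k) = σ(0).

42

If σ(a) = σ(b), then 23a ≡ 23b (mod 72). Because gcd(23, 72) = 1, we may cancel 23 to get a ≡ b (mod 72).
Therefore σ is injective.
We now compute 23⁻¹ mod 72 explicitly. Euclid's algorithm: 72 = 3·23 + 3, 23 = 7·3 + 2, 3 = 1·2 + 1; back-substituting gives 1 = 47·23 − 15·72, so 23⁻¹ ≡ 47 (mod 72).
Since σ is injective, we compute σ⁻¹(40): solve 23x + 10 ≡ 40 (mod 72), i.e. 23x ≡ 30 (mod 72).
Multiplying by 23⁻¹ = 47 gives x ≡ 47·30 = 1410 = 19·72 + 42 ≡ 42 (mod 72).
Check: σ(42) = 23·42 + 10 = 976 = 13·72 + 40 ≡ 40 (mod 72).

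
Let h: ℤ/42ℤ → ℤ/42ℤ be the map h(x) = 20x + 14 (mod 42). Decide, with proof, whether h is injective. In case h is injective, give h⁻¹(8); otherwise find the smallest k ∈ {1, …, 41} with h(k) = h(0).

21

We have gcd(20, 42) = 2 > 1. Taking u = 0 and v = 21: h(0) = 14 and h(21) = 20·21 + 14 = 434 ≡ 14 (mod 42).
So h(0) = h(21) while 0 ≠ 21, so h is not injective.
Since h is not injective, we find the least positive k with h(k) = h(0): this means 20k ≡ 0 (mod 42), i.e. 42 ∣ 20k. Since gcd(20, 42) = 2, dividing through by 2 this holds exactly when 21 ∣ 10k, and as gcd(10, 21) = 1, exactly when 21 ∣ k.
The smallest positive such k is 21.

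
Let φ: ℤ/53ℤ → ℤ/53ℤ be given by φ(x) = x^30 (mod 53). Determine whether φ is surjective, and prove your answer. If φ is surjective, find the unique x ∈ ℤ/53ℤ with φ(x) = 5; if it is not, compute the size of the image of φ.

φ(26): Repeated squaring mod 53: 26^1 ≡ 26, 26^2 ≡ 26² = 676 ≡ 40, 26^4 ≡ 40² = 1600 ≡ 10, 26^8 ≡ 10² = 100 ≡ 47, 26^16 ≡ 47² = 2209 ≡ 36. Since 30 = 16 + 8 + 4 + 2, 26^30 ≡ 36·47·10·40: 36·47 = 1692 ≡ 49, then 49·10 = 490 ≡ 13, then 13·40 = 520 ≡ 43. So 26^30 ≡ 43 (mod 53).
φ(27): Repeated squaring mod 53: 27^1 ≡ 27, 27^2 ≡ 27² = 729 ≡ 40, 27^4 ≡ 40² = 1600 ≡ 10, 27^8 ≡ 10² = 100 ≡ 47, 27^16 ≡ 47² = 2209 ≡ 36. Since 30 = 16 + 8 + 4 + 2, 27^30 ≡ 36·47·10·40: 36·47 = 1692 ≡ 49, then 49·10 = 490 ≡ 13, then 13·40 = 520 ≡ 43. So 27^30 ≡ 43 (mod 53).
So φ(26) = φ(27) = 43 while 26 ≠ 27, therefore φ is not injective.
A non-injective map from the 53-element set ℤ/53ℤ to itself takes at most 52 distinct values, so it cannot be surjective. Thus φ is not surjective.
Since φ is not surjective, we determine |image(φ)|. Computing x^30 mod 53 for each x (by repeated squaring, reducing mod 53 at every step), the values φ(0), φ(1), …, φ(52) are: 0, 1, 37, 25, 44, 11, 24, 16, 38, 42, 36, 13, 40, 47, 9, 10, 28, 46, 17, 6, 7, 29, 4, 52, 49, 15, 43, 43, 15, 49, 52, 4, 29, 7, 6, 17, 46, 28, 10, 9, 47, 40, 13, 36, 42, 38, 16, 24, 11, 44, 25, 37, 1.
The distinct values are {0, 1, 4, 6, 7, 9, 10, 11, 13, 15, 16, 17, 24, 25, 28, 29, 36, 37, 38, 40, 42, 43, 44, 46, 47, 49, 52}; there are 27 of them.

27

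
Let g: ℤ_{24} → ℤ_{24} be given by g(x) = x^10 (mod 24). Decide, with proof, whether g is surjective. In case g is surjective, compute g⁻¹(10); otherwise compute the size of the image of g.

g(2): Repeated squaring mod 24: 2^1 ≡ 2, 2^2 ≡ 2² = 4, 2^4 ≡ 4² = 16, 2^8 ≡ 16² = 256 ≡ 16. Since 10 = 8 + 2, 2^10 ≡ 16·4: 16·4 = 64 ≡ 16. So 2^10 ≡ 16 (mod 24).
g(4): Repeated squaring mod 24: 4^1 ≡ 4, 4^2 ≡ 4² = 16, 4^4 ≡ 16² = 256 ≡ 16, 4^8 ≡ 16² = 256 ≡ 16. Since 10 = 8 + 2, 4^10 ≡ 16·16: 16·16 = 256 ≡ 16. So 4^10 ≡ 16 (mod 24).
So g(2) = g(4) = 16 while 2 ≠ 4, hence g is not injective.
A non-injective map from the 24-element set ℤ_{24} to itself takes at most 23 distinct values, so it cannot be surjective. So g is not surjective.
Since g is not surjective, we determine |image(g)|. Computing x^10 mod 24 for each x (by repeated squaring, reducing mod 24 at every step), the values g(0), g(1), …, g(23) are: 0, 1, 16, 9, 16, 1, 0, 1, 16, 9, 16, 1, 0, 1, 16, 9, 16, 1, 0, 1, 16, 9, 16, 1.
The distinct values are {0, 1, 9, 16}; there are 4 of them.

4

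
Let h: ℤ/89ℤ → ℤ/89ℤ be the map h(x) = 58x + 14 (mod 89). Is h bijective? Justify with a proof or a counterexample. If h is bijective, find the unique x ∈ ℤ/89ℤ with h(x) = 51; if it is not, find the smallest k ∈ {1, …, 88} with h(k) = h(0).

39

If h(s) = h(t), then 58s ≡ 58t (mod 89). Because gcd(58, 89) = 1, we may cancel 58 to get s ≡ t (mod 89).
We now compute 58⁻¹ mod 89 explicitly. Euclid's algorithm: 89 = 1·58 + 31, 58 = 1·31 + 27, 31 = 1·27 + 4, 27 = 6·4 + 3, 4 = 1·3 + 1; back-substituting gives 1 = 66·58 − 43·89, so 58⁻¹ ≡ 66 (mod 89).
Then y ↦ 66(y − 14) is a two-sided inverse to h, so every y ∈ ℤ/89ℤ has a preimage.
Therefore h is bijective.
Since h is bijective, we compute h⁻¹(51): solve 58x + 14 ≡ 51 (mod 89), i.e. 58x ≡ 37 (mod 89).
Multiplying by 58⁻¹ = 66 gives x ≡ 66·37 = 2442 = 27·89 + 39 ≡ 39 (mod 89).
Check: h(39) = 58·39 + 14 = 2276 = 25·89 + 51 ≡ 51 (mod 89).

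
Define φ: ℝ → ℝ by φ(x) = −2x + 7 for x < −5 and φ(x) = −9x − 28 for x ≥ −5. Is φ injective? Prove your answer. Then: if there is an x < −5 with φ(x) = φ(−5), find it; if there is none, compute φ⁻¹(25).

Both pieces are strictly decreasing (slopes −2 and −9), so each is injective on its own interval.
The left piece maps (−∞, −5) onto (17, ∞); the right piece maps [−5, ∞) onto (−∞, 17].
These images are disjoint, so no value is attained by both pieces. Therefore φ is injective.
Because the two images are disjoint, no x < −5 has φ(x) = φ(−5), so we compute φ⁻¹(25): 25 lies in (17, ∞), so solve −2x + 7 = 25: x = (25 − 7)/(−2) = −9.

-9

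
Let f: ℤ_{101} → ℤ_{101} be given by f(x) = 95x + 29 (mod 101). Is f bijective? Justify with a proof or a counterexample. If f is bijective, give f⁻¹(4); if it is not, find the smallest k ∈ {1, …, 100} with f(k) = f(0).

21

Suppose f(s) = f(t) in ℤ_{101}. Then 95s + 29 ≡ 95t + 29 (mod 101), therefore 95(s − t) ≡ 0 (mod 101).
Since gcd(95, 101) = 1, 95 is invertible modulo 101, so s − t ≡ 0 (mod 101), i.e. s = t.
We now compute 95⁻¹ mod 101 explicitly. Euclid's algorithm: 101 = 1·95 + 6, 95 = 15·6 + 5, 6 = 1·5 + 1; back-substituting gives 1 = 84·95 − 79·101, so 95⁻¹ ≡ 84 (mod 101).
For any y ∈ ℤ_{101}, x = 84(y − 29) mod 101 satisfies f(x) = 95·84(y − 29) + 29 ≡ y (since 95·84 ≡ 1 mod 101). So every y has a preimage.
Therefore f is bijective.
Since f is bijective, we compute f⁻¹(4): solve 95x + 29 ≡ 4 (mod 101), i.e. 95x ≡ 76 (mod 101).
Multiplying by 95⁻¹ = 84 gives x ≡ 84·76 = 6384 = 63·101 + 21 ≡ 21 (mod 101).
Check: f(21) = 95·21 + 29 = 2024 = 20·101 + 4 ≡ 4 (mod 101).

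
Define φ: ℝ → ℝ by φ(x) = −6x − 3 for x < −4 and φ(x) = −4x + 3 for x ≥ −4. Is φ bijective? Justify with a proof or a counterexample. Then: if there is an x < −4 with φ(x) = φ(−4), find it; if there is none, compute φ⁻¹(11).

Both pieces are strictly decreasing (slopes −6 and −4), so each is injective on its own interval.
The left piece maps (−∞, −4) onto (21, ∞); the right piece maps [−4, ∞) onto (−∞, 19].
The images leave a gap (21 has no preimage), so φ is not surjective, hence not bijective.
Because the two images are disjoint, no x < −4 has φ(x) = φ(−4), so we compute φ⁻¹(11): 11 lies in (−∞, 19], so solve −4x + 3 = 11: x = (11 − 3)/(−4) = −2.

-2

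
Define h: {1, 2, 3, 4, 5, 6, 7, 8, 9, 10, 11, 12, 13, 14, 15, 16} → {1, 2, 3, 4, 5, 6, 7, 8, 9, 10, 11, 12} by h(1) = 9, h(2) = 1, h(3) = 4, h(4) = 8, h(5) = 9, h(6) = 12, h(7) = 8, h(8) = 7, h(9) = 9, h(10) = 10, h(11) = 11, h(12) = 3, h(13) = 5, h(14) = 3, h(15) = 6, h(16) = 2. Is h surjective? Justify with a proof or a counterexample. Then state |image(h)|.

Every element of the codomain has a preimage: 1 = h(2), 2 = h(16), 3 = h(12), 4 = h(3), 5 = h(13), 6 = h(15), 7 = h(8), 8 = h(4), 9 = h(1), 10 = h(10), 11 = h(11), 12 = h(6).
Therefore h is surjective.
The image of h is {1, 2, 3, 4, 5, 6, 7, 8, 9, 10, 11, 12}, which has 12 elements.

12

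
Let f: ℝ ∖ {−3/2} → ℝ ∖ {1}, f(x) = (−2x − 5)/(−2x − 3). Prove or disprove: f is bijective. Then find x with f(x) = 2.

-1/2

Suppose f(u) = f(v). Cross-multiplying: (−2u − 5)(−2v − 3) = (−2v − 5)(−2u − 3).
Expanding both sides and cancelling the symmetric terms leaves −4·(u − v) = 0. Since −4 ≠ 0, u = v. So f is injective.
For any y ≠ 1, solving y(−2x − 3) = −2x − 5 for x gives a well-defined x ≠ −3/2. So f is surjective.
Therefore f is bijective.
Solving f(x) = 2: cross-multiplying gives −2x − 5 = 2(−2x − 3), which rearranges to 2x = −1, so x = −1/2.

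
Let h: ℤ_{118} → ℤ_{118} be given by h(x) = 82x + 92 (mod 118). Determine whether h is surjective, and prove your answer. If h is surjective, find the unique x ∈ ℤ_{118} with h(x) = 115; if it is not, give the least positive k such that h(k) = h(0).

Since gcd(82, 118) = 2, we have 82x ≡ 0 (mod 2) for all x, so h(x) ≡ 0 (mod 2).
But 1 ≢ 0 (mod 2), so 1 ∈ ℤ_{118} has no preimage. Hence h is not surjective.
Since h is not surjective, we find the least positive k with h(k) = h(0): this means 82k ≡ 0 (mod 118), i.e. 118 ∣ 82k. Since gcd(82, 118) = 2, dividing through by 2 this holds exactly when 59 ∣ 41k, and as gcd(41, 59) = 1, exactly when 59 ∣ k.
The smallest positive such k is 59.

59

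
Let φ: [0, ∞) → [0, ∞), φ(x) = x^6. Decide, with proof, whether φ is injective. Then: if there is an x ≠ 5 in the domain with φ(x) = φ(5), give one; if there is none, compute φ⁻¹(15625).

5

On [0, ∞), x ↦ x^6 is strictly increasing, so φ(s) = φ(t) forces s = t. Hence φ is injective.
Since x ↦ x^6 is strictly increasing on [0, ∞), it is injective there, so no x ≠ 5 in the domain has φ(x) = φ(5). We therefore compute φ⁻¹(15625) = 15625^{1/6} = 5 (indeed 5^6 = 15625).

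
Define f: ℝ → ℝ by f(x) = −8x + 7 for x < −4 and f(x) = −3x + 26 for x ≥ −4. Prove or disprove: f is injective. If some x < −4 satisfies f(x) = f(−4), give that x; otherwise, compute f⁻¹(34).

-8/3

Both pieces are strictly decreasing (slopes −8 and −3), so each is injective on its own interval.
The left piece maps (−∞, −4) onto (39, ∞); the right piece maps [−4, ∞) onto (−∞, 38].
These images are disjoint, so no value is attained by both pieces. Hence f is injective.
Because the two images are disjoint, no x < −4 has f(x) = f(−4), so we compute f⁻¹(34): 34 lies in (−∞, 38], so solve −3x + 26 = 34: x = (34 − 26)/(−3) = −8/3.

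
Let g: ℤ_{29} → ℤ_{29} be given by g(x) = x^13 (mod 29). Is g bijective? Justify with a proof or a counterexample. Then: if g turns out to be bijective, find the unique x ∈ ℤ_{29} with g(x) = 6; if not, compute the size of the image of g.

5

Since 29 is prime, the nonzero elements of ℤ_{29} form a cyclic group of order 28.
As gcd(13, 28) = 1, raising to the 13th power is a bijection on this group: if x_1^13 ≡ x_2^13 then (x_1x_2^{−1})^13 = 1, and the only element of order dividing gcd(13, 28) = 1 is 1, so x_1 = x_2.
With g(0) = 0 this makes g injective on all of ℤ_{29}, hence bijective (finite equal-size domain and codomain). In particular g is bijective.
Since g is bijective, we find the preimage of 6. The inverse of x ↦ x^13 on (ℤ_{29})^× is x ↦ x^13, because 13·13 = 169 = 6·28 + 1 ≡ 1 (mod 28) and x^{28} = 1 for x ≠ 0 (Fermat). So g⁻¹(6) = 6^13 mod 29.
Repeated squaring mod 29: 6^1 ≡ 6, 6^2 ≡ 6² = 36 ≡ 7, 6^4 ≡ 7² = 49 ≡ 20, 6^8 ≡ 20² = 400 ≡ 23. Since 13 = 8 + 4 + 1, 6^13 ≡ 23·20·6: 23·20 = 460 ≡ 25, then 25·6 = 150 ≡ 5. So 6^13 ≡ 5 (mod 29).
Hence g⁻¹(6) = 5.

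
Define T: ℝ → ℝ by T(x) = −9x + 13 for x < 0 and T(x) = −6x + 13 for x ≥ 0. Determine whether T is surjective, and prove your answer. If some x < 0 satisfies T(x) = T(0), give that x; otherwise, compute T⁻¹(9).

2/3

Both pieces are strictly decreasing (slopes −9 and −6), so each is injective on its own interval.
The left piece maps (−∞, 0) onto (13, ∞); the right piece maps [0, ∞) onto (−∞, 13].
These images together cover ℝ, so T is surjective.
Because the two images are disjoint, no x < 0 has T(x) = T(0), so we compute T⁻¹(9): 9 lies in (−∞, 13], so solve −6x + 13 = 9: x = (9 − 13)/(−6) = 2/3.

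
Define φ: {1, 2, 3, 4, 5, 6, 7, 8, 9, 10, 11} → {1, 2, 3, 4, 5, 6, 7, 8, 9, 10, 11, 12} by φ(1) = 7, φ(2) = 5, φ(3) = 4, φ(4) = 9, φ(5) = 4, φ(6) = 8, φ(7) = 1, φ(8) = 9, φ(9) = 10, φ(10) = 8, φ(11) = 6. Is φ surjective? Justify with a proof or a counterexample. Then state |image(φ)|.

No element maps to 2, so φ is not surjective.
The image of φ is {1, 4, 5, 6, 7, 8, 9, 10}, which has 8 elements.

8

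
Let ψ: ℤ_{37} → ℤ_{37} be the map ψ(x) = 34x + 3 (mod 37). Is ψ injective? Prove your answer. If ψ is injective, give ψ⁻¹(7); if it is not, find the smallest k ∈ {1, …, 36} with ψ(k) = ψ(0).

11

Suppose ψ(x_1) = ψ(x_2) in ℤ_{37}. Then 34x_1 + 3 ≡ 34x_2 + 3 (mod 37), hence 34(x_1 − x_2) ≡ 0 (mod 37).
Since gcd(34, 37) = 1, 34 is invertible modulo 37, thus x_1 − x_2 ≡ 0 (mod 37), i.e. x_1 = x_2.
Hence ψ is injective.
We now compute 34⁻¹ mod 37 explicitly. Euclid's algorithm: 37 = 1·34 + 3, 34 = 11·3 + 1; back-substituting gives 1 = 12·34 − 11·37, so 34⁻¹ ≡ 12 (mod 37).
Since ψ is injective, we find ψ⁻¹(7): we need 34x ≡ 7 − 3 ≡ 4 (mod 37). Using 34⁻¹ = 12: x ≡ 12·4 = 48 = 1·37 + 11, so x = 11.
Check: ψ(11) = 34·11 + 3 = 377 = 10·37 + 7 ≡ 7 (mod 37).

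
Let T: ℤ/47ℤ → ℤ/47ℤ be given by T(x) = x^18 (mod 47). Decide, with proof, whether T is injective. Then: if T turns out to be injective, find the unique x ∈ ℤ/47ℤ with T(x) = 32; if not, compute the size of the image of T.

24

T(23): Repeated squaring mod 47: 23^1 ≡ 23, 23^2 ≡ 23² = 529 ≡ 12, 23^4 ≡ 12² = 144 ≡ 3, 23^8 ≡ 3² = 9, 23^16 ≡ 9² = 81 ≡ 34. Since 18 = 16 + 2, 23^18 ≡ 34·12: 34·12 = 408 ≡ 32. So 23^18 ≡ 32 (mod 47).
T(24): Repeated squaring mod 47: 24^1 ≡ 24, 24^2 ≡ 24² = 576 ≡ 12, 24^4 ≡ 12² = 144 ≡ 3, 24^8 ≡ 3² = 9, 24^16 ≡ 9² = 81 ≡ 34. Since 18 = 16 + 2, 24^18 ≡ 34·12: 34·12 = 408 ≡ 32. So 24^18 ≡ 32 (mod 47).
So T(23) = T(24) = 32 while 23 ≠ 24, so T is not injective.
Since T is not injective, we determine |image(T)|. Computing x^18 mod 47 for each x (by repeated squaring, reducing mod 47 at every step), the values T(0), T(1), …, T(46) are: 0, 1, 25, 6, 14, 2, 9, 42, 21, 36, 3, 34, 37, 27, 16, 12, 8, 18, 7, 24, 28, 17, 4, 32, 32, 4, 17, 28, 24, 7, 18, 8, 12, 16, 27, 37, 34, 3, 36, 21, 42, 9, 2, 14, 6, 25, 1.
The distinct values are {0, 1, 2, 3, 4, 6, 7, 8, 9, 12, 14, 16, 17, 18, 21, 24, 25, 27, 28, 32, 34, 36, 37, 42}; there are 24 of them.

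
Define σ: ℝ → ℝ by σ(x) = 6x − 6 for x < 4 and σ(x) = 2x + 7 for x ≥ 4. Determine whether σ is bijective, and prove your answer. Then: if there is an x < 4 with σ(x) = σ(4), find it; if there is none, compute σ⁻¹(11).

7/2

Both pieces are strictly increasing (slopes 6 and 2), so each is injective on its own interval.
The left piece maps (−∞, 4) onto (−∞, 18); the right piece maps [4, ∞) onto [15, ∞).
These images overlap. In particular σ(4) = 15 (right piece), and solving 6x − 6 = 15 on the left piece gives x = 7/2 < 4.
So σ(7/2) = σ(4) with 7/2 ≠ 4, and σ is not injective, hence not bijective. This x = 7/2 is the requested value below 4.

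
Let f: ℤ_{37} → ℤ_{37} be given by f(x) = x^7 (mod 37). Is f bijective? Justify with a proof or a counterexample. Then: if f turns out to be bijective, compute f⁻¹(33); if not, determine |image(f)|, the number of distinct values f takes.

34

Since 37 is prime, the nonzero elements of ℤ_{37} form a cyclic group of order 36.
As gcd(7, 36) = 1, raising to the 7th power is a bijection on this group: if a^7 ≡ b^7 then (ab^{−1})^7 = 1, and the only element of order dividing gcd(7, 36) = 1 is 1, so a = b.
With f(0) = 0 this makes f injective on all of ℤ_{37}, hence bijective (finite equal-size domain and codomain). In particular f is bijective.
Since f is bijective, we find the preimage of 33. The inverse of x ↦ x^7 on (ℤ_{37})^× is x ↦ x^31, because 7·31 = 217 = 6·36 + 1 ≡ 1 (mod 36) and x^{36} = 1 for x ≠ 0 (Fermat). So f⁻¹(33) = 33^31 mod 37.
Repeated squaring mod 37: 33^1 ≡ 33, 33^2 ≡ 33² = 1089 ≡ 16, 33^4 ≡ 16² = 256 ≡ 34, 33^8 ≡ 34² = 1156 ≡ 9, 33^16 ≡ 9² = 81 ≡ 7. Since 31 = 16 + 8 + 4 + 2 + 1, 33^31 ≡ 7·9·34·16·33: 7·9 = 63 ≡ 26, then 26·34 = 884 ≡ 33, then 33·16 = 528 ≡ 10, then 10·33 = 330 ≡ 34. So 33^31 ≡ 34 (mod 37).
Hence f⁻¹(33) = 34.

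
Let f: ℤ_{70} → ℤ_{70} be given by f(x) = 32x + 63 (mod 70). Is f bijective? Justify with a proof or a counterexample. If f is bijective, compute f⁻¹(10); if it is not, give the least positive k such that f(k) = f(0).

We have gcd(32, 70) = 2 > 1. Taking u = 0 and v = 35: f(0) = 63 and f(35) = 32·35 + 63 = 1183 ≡ 63 (mod 70).
So f(0) = f(35) while 0 ≠ 35, thus f is not injective, hence not bijective.
Since f is not bijective, we find the least positive k with f(k) = f(0): this means 32k ≡ 0 (mod 70), i.e. 70 ∣ 32k. Since gcd(32, 70) = 2, dividing through by 2 this holds exactly when 35 ∣ 16k, and as gcd(16, 35) = 1, exactly when 35 ∣ k.
The smallest positive such k is 35.

35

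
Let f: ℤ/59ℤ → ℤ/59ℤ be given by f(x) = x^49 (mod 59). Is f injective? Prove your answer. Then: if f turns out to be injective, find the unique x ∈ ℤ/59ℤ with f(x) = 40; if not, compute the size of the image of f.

30

Since 59 is prime, the nonzero elements of ℤ/59ℤ form a cyclic group of order 58.
As gcd(49, 58) = 1, raising to the 49th power is a bijection on this group: if a^49 ≡ b^49 then (ab^{−1})^49 = 1, and the only element of order dividing gcd(49, 58) = 1 is 1, so a = b.
With f(0) = 0 this makes f injective on all of ℤ/59ℤ, hence bijective (finite equal-size domain and codomain). In particular f is injective.
Since f is injective, we find the preimage of 40. The inverse of x ↦ x^49 on (ℤ/59ℤ)^× is x ↦ x^45, because 49·45 = 2205 = 38·58 + 1 ≡ 1 (mod 58) and x^{58} = 1 for x ≠ 0 (Fermat). So f⁻¹(40) = 40^45 mod 59.
Repeated squaring mod 59: 40^1 ≡ 40, 40^2 ≡ 40² = 1600 ≡ 7, 40^4 ≡ 7² = 49, 40^8 ≡ 49² = 2401 ≡ 41, 40^16 ≡ 41² = 1681 ≡ 29, 40^32 ≡ 29² = 841 ≡ 15. Since 45 = 32 + 8 + 4 + 1, 40^45 ≡ 15·41·49·40: 15·41 = 615 ≡ 25, then 25·49 = 1225 ≡ 45, then 45·40 = 1800 ≡ 30. So 40^45 ≡ 30 (mod 59).
Hence f⁻¹(40) = 30.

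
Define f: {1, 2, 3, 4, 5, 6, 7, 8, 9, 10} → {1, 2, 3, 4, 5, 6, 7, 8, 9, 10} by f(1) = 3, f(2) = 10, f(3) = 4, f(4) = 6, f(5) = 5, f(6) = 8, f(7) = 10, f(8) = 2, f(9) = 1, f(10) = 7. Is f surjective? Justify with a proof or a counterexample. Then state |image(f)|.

No element maps to 9, so f is not surjective.
The image of f is {1, 2, 3, 4, 5, 6, 7, 8, 10}, which has 9 elements.

9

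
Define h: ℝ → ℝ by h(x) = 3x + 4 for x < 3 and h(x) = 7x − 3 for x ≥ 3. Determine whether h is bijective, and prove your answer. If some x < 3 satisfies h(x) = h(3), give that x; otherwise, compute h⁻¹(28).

31/7

Both pieces are strictly increasing (slopes 3 and 7), so each is injective on its own interval.
The left piece maps (−∞, 3) onto (−∞, 13); the right piece maps [3, ∞) onto [18, ∞).
The images leave a gap (13 has no preimage), so h is not surjective, hence not bijective.
Because the two images are disjoint, no x < 3 has h(x) = h(3), so we compute h⁻¹(28): 28 lies in [18, ∞), so solve 7x − 3 = 28: x = (28 + 3)/7 = 31/7.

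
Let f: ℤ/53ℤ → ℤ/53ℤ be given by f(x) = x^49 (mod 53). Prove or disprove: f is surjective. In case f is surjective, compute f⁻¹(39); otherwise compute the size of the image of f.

48

Since 53 is prime, the nonzero elements of ℤ/53ℤ form a cyclic group of order 52.
As gcd(49, 52) = 1, raising to the 49th power is a bijection on this group: if u^49 ≡ v^49 then (uv^{−1})^49 = 1, and the only element of order dividing gcd(49, 52) = 1 is 1, so u = v.
With f(0) = 0 this makes f injective on all of ℤ/53ℤ, hence bijective (finite equal-size domain and codomain). In particular f is surjective.
Since f is surjective, we find the preimage of 39. The inverse of x ↦ x^49 on (ℤ/53ℤ)^× is x ↦ x^17, because 49·17 = 833 = 16·52 + 1 ≡ 1 (mod 52) and x^{52} = 1 for x ≠ 0 (Fermat). So f⁻¹(39) = 39^17 mod 53.
Repeated squaring mod 53: 39^1 ≡ 39, 39^2 ≡ 39² = 1521 ≡ 37, 39^4 ≡ 37² = 1369 ≡ 44, 39^8 ≡ 44² = 1936 ≡ 28, 39^16 ≡ 28² = 784 ≡ 42. Since 17 = 16 + 1, 39^17 ≡ 42·39: 42·39 = 1638 ≡ 48. So 39^17 ≡ 48 (mod 53).
Hence f⁻¹(39) = 48.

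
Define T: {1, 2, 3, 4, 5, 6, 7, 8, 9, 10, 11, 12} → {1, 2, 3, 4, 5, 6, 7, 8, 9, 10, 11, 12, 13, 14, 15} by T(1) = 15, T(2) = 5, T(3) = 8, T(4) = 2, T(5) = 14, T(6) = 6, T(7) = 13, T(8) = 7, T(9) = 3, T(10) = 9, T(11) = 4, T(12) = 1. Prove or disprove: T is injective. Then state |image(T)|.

12

The values T(1), …, T(12) are 15, 5, 8, 2, 14, 6, 13, 7, 3, 9, 4, 1 — all distinct.
So T(x_1) = T(x_2) only when x_1 = x_2, and T is injective.
The image of T is {1, 2, 3, 4, 5, 6, 7, 8, 9, 13, 14, 15}, which has 12 elements.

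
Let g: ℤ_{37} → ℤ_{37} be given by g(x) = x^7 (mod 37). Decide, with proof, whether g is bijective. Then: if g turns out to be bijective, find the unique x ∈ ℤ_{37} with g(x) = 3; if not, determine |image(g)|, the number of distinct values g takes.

30

Since 37 is prime, the nonzero elements of ℤ_{37} form a cyclic group of order 36.
As gcd(7, 36) = 1, raising to the 7th power is a bijection on this group: if s^7 ≡ t^7 then (st^{−1})^7 = 1, and the only element of order dividing gcd(7, 36) = 1 is 1, so s = t.
With g(0) = 0 this makes g injective on all of ℤ_{37}, hence bijective (finite equal-size domain and codomain). In particular g is bijective.
Since g is bijective, we find the preimage of 3. The inverse of x ↦ x^7 on (ℤ_{37})^× is x ↦ x^31, because 7·31 = 217 = 6·36 + 1 ≡ 1 (mod 36) and x^{36} = 1 for x ≠ 0 (Fermat). So g⁻¹(3) = 3^31 mod 37.
Repeated squaring mod 37: 3^1 ≡ 3, 3^2 ≡ 3² = 9, 3^4 ≡ 9² = 81 ≡ 7, 3^8 ≡ 7² = 49 ≡ 12, 3^16 ≡ 12² = 144 ≡ 33. Since 31 = 16 + 8 + 4 + 2 + 1, 3^31 ≡ 33·12·7·9·3: 33·12 = 396 ≡ 26, then 26·7 = 182 ≡ 34, then 34·9 = 306 ≡ 10, then 10·3 = 30. So 3^31 ≡ 30 (mod 37).
Hence g⁻¹(3) = 30.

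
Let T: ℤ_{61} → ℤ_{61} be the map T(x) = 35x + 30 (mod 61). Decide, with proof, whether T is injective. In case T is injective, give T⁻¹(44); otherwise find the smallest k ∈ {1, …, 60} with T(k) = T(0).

If T(s) = T(t), then 35s ≡ 35t (mod 61). Because gcd(35, 61) = 1, we may cancel 35 to get s ≡ t (mod 61).
Therefore T is injective.
We now compute 35⁻¹ mod 61 explicitly. Euclid's algorithm: 61 = 1·35 + 26, 35 = 1·26 + 9, 26 = 2·9 + 8, 9 = 1·8 + 1; back-substituting gives 1 = 7·35 − 4·61, so 35⁻¹ ≡ 7 (mod 61).
Since T is injective, we compute T⁻¹(44): solve 35x + 30 ≡ 44 (mod 61), i.e. 35x ≡ 14 (mod 61).
Multiplying by 35⁻¹ = 7 gives x ≡ 7·14 = 98 = 1·61 + 37 ≡ 37 (mod 61).
Check: T(37) = 35·37 + 30 = 1325 = 21·61 + 44 ≡ 44 (mod 61).

37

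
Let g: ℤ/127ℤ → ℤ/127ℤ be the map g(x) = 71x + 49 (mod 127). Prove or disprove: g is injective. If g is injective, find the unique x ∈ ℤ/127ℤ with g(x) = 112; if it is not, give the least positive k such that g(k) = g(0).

110

Recall: injectivity means: for all x_1, x_2 in the domain, g(x_1) = g(x_2) implies x_1 = x_2.
Suppose g(x_1) = g(x_2) in ℤ/127ℤ. Then 71x_1 + 49 ≡ 71x_2 + 49 (mod 127), hence 71(x_1 − x_2) ≡ 0 (mod 127).
Since gcd(71, 127) = 1, 71 is invertible modulo 127, hence x_1 − x_2 ≡ 0 (mod 127), i.e. x_1 = x_2.
Therefore g is injective.
We now compute 71⁻¹ mod 127 explicitly. Euclid's algorithm: 127 = 1·71 + 56, 71 = 1·56 + 15, 56 = 3·15 + 11, 15 = 1·11 + 4, 11 = 2·4 + 3, 4 = 1·3 + 1; back-substituting gives 1 = 34·71 − 19·127, so 71⁻¹ ≡ 34 (mod 127).
Since g is injective, we compute g⁻¹(112): solve 71x + 49 ≡ 112 (mod 127), i.e. 71x ≡ 63 (mod 127).
Multiplying by 71⁻¹ = 34 gives x ≡ 34·63 = 2142 = 16·127 + 110 ≡ 110 (mod 127).
Check: g(110) = 71·110 + 49 = 7859 = 61·127 + 112 ≡ 112 (mod 127).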